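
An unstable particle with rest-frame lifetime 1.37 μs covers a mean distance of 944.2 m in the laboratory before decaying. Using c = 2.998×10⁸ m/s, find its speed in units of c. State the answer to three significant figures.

d = βγcτ ⇒ βγ = d/(cτ) = 944.2 m / (410.726 m) = 2.2989.
β = (βγ)/√(1+(βγ)²) = 2.2989/√6.28494 = 0.917.

0.917c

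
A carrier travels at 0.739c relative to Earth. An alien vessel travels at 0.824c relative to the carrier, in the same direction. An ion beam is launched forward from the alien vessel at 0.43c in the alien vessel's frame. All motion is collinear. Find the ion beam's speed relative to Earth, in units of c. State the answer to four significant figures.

Apply u = (u'+v)/(1+u'v) twice. Ion beam in the carrier frame: (0.43+0.824)/(1+0.43·0.824) = 1.254/1.35432 = 0.92593c.
That velocity, transformed to the rest frame of Earth: (0.92593+0.739)/(1+0.92593·0.739) = 1.66493/1.68426227 = 0.98852c.

0.9885c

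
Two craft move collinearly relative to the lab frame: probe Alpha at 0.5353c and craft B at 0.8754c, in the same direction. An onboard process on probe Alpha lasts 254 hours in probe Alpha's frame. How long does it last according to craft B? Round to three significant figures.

Transform probe Alpha's velocity into craft B's frame: (0.5353 − 0.8754)/(1 − 0.5353·0.8754) = −0.3401/0.53139838, so the relative speed is 0.64001c.
γ for this relative speed: γ = 1/√(1 − 0.409613) = 1.3015.
The clock on probe Alpha records proper time, so craft B measures Δt = γΔτ = 1.3015 × 254 = 331 hours.

331 hours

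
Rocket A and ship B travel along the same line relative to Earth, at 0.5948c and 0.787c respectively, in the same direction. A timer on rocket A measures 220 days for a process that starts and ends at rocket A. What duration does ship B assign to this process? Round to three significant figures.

236 days

Speed of rocket A in ship B's frame: u = (v_A − v_B)/(1 − v_A v_B/c²) = (0.5948 − 0.787)/(1 − 0.5948×0.787) = −0.1922/0.5318924 = −0.36135; |u| = 0.36135c.
γ for this relative speed: γ = 1/√(1 − 0.130574) = 1.0725.
Rocket A's interval is proper; time dilation gives Δt_B = γΔτ = 1.0725 × 220 days = 236 days.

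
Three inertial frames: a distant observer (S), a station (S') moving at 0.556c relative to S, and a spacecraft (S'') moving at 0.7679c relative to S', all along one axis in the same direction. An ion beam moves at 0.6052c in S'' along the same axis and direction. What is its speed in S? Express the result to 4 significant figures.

Apply u = (u'+v)/(1+u'v) twice. Ion beam in the station frame: (0.6052+0.7679)/(1+0.6052·0.7679) = 1.3731/1.46473308 = 0.93744c.
That velocity, transformed to the rest frame of a distant observer: (0.93744+0.556)/(1+0.93744·0.556) = 1.49344/1.52121664 = 0.98174c.

0.9817c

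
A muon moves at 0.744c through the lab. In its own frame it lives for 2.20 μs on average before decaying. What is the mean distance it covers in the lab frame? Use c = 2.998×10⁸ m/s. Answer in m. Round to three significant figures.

γ = 1/√(1 − β²) = 1/√(1 − 0.553536) = 1/√0.446464 = 1/0.66818 = 1.4966.
Lab-frame lifetime: Δt = γτ = 1.4966 × 2.20 μs = 3.2925 μs.
Distance: d = vΔt = 0.744 × 2.998×10⁸ m/s × 3.2925×10^-6 s = 734 m.

734 m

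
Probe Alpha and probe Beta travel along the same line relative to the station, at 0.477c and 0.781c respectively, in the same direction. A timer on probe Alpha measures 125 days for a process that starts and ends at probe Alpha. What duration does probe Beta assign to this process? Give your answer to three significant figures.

Speed of probe Alpha in probe Beta's frame: u = (v_A − v_B)/(1 − v_A v_B/c²) = (0.477 − 0.781)/(1 − 0.477×0.781) = −0.304/0.627463 = −0.48449; |u| = 0.48449c.
γ for this relative speed: γ = 1/√(1 − 0.234731) = 1.1431.
The clock on probe Alpha records proper time, so probe Beta measures Δt = γΔτ = 1.1431 × 125 = 143 days.

143 days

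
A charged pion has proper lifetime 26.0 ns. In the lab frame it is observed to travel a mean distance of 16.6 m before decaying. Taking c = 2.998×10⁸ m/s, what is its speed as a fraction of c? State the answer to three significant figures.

Let x = d/(cτ) = 16.60 m / (2.998×10⁸ m/s × 2.600×10^-8 s) = 2.1296. Since d = βγcτ, x = βγ = β/√(1−β²).
Solving: β² = x²/(1+x²) = 4.5352/5.5352 = 0.819338, so β = 0.905.

0.905c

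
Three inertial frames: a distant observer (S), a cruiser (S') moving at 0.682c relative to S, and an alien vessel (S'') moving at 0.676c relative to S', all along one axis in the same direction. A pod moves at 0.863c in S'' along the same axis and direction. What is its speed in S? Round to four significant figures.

Compose velocities in two stages. Stage 1 (into S'): u₁ = (0.863+0.676)/(1+0.863×0.676) = 0.97197.
Stage 2 (into S): u = (0.97197+0.682)/(1+0.97197×0.682) = 0.99464, so the speed is 0.9946c.

0.9946c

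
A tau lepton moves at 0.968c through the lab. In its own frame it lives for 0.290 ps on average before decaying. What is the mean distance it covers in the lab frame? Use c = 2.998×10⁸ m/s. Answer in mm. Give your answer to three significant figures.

β² = 0.937024, so γ = 1/√0.062976 = 3.9849.
Lab-frame lifetime: Δt = γτ = 3.9849 × 0.290 ps = 1.1556 ps.
Distance: d = vΔt = 0.968 × 2.998×10⁸ m/s × 1.1556×10^-12 s = 3.35×10^-4 m = 0.335 mm.

0.335 mm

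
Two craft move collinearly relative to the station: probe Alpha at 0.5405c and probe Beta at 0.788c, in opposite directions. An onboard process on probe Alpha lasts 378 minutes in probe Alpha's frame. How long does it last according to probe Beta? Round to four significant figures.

Transform probe Alpha's velocity into probe Beta's frame: (0.5405 + 0.788)/(1 + 0.5405·0.788) = 1.3285/1.425914, so the relative speed is 0.93168c.
γ for this relative speed: γ = 1/√(1 − 0.868028) = 2.7527.
The clock on probe Alpha records proper time, so probe Beta measures Δt = γΔτ = 2.7527 × 378 = 1041 minutes.

1041 minutes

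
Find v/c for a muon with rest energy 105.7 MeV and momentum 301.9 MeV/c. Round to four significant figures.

0.9438

βγ = pc/(mc²) = 301.9/105.7 = 2.8562.
Since γ² = 1 + (βγ)² = 9.15788, γ = √9.15788 = 3.0262, and β = (βγ)/γ = 2.8562/3.0262 = 0.9438.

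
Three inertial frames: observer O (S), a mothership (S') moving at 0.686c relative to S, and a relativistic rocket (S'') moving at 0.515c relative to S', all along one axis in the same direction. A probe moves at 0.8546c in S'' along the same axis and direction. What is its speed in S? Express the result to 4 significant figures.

0.9907c

Compose velocities in two stages. Stage 1 (into S'): u₁ = (0.8546+0.515)/(1+0.8546×0.515) = 0.95103.
Stage 2 (into S): u = (0.95103+0.686)/(1+0.95103×0.686) = 0.99069, so the speed is 0.9907c.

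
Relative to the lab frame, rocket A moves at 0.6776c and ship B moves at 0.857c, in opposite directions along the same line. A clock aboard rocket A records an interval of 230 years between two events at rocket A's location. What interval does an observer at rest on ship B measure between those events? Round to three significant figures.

The velocity of rocket A relative to ship B is (0.6776 + 0.857)c / (1 + 0.6776×0.857) = 0.97083c; relative speed 0.97083c.
γ for this relative speed: γ = 1/√(1 − 0.942511) = 4.1707.
The clock on rocket A records proper time, so ship B measures Δt = γΔτ = 4.1707 × 230 = 959 years.

959 years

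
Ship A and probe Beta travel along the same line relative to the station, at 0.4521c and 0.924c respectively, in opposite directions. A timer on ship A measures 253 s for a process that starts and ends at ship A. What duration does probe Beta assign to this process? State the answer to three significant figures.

1050 s

Speed of ship A in probe Beta's frame: u = (v_A + v_B)/(1 + v_A v_B/c²) = (0.4521 + 0.924)/(1 + 0.4521×0.924) = 1.3761/1.4177404 = 0.97063; |u| = 0.97063c.
At |u| = 0.97063c, γ = (1 − 0.942123)^(−1/2) = 4.1567.
Ship A's interval is proper; time dilation gives Δt_B = γΔτ = 4.1567 × 253 s = 1050 s.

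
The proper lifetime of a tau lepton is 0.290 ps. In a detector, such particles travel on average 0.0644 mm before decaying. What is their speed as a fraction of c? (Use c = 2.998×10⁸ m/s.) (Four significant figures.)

0.5952c

Let x = d/(cτ) = 6.440×10^-5 m / (2.998×10⁸ m/s × 2.900×10^-13 s) = 0.74072. Since d = βγcτ, x = βγ = β/√(1−β²).
Solving: β² = x²/(1+x²) = 0.548666/1.548666 = 0.354283, so β = 0.5952.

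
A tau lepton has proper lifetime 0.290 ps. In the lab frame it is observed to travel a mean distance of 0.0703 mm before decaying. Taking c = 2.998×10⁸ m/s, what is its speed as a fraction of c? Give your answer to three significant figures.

0.629c

Lab distance = (lab lifetime)·v = γτ·βc, so βγ = d/(cτ) = 7.030×10^-5/(2.998×10⁸ × 2.900×10^-13) = 0.80859.
With βγ = 0.80859: γ² = 1 + (βγ)² = 1.653818, and β = (βγ)/γ = 0.80859/1.28601 = 0.629.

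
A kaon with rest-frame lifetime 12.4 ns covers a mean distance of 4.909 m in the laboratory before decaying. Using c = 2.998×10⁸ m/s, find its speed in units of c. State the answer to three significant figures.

0.797c

Lab distance = (lab lifetime)·v = γτ·βc, so βγ = d/(cτ) = 4.909/(2.998×10⁸ × 1.240×10^-8) = 1.3205.
With βγ = 1.3205: γ² = 1 + (βγ)² = 2.74372, and β = (βγ)/γ = 1.3205/1.65642 = 0.797.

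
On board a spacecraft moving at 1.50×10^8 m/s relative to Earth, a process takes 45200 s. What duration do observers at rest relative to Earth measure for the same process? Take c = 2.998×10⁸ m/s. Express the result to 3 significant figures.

52200 s

β = v/c = (1.50×10^8 m/s)/(2.998×10⁸ m/s) = 0.500334.
γ = 1/√(1 − β²) = 1/√(1 − 0.2503341) = 1/√0.7496659 = 1/0.865832 = 1.155.
The onboard clock measures proper time, so the interval in the rest frame of Earth is dilated: Δt = γ·Δτ = 1.155 × 45200 s = 52200 s.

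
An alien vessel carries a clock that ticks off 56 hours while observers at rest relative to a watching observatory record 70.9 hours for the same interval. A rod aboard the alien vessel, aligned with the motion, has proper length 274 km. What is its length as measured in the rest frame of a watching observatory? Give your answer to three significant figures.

γ = Δt/Δτ = 70.9/56 = 1.26607.
L = L₀/γ = 274/1.26607 = 216 km.

216 km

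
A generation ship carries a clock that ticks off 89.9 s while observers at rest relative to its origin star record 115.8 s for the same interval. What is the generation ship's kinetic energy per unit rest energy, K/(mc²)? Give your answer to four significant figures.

0.2881

γ = Δt/Δτ = 115.8/89.9 = 1.2881.
Since K = (γ−1)mc², K/(mc²) = 1.2881 − 1 = 0.2881.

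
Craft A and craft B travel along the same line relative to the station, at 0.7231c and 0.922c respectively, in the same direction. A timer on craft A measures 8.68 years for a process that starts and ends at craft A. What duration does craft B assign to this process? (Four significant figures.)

Speed of craft A in craft B's frame: u = (v_A − v_B)/(1 − v_A v_B/c²) = (0.7231 − 0.922)/(1 − 0.7231×0.922) = −0.1989/0.3333018 = −0.59676; |u| = 0.59676c.
γ for this relative speed: γ = 1/√(1 − 0.356122) = 1.2462.
The clock on craft A records proper time, so craft B measures Δt = γΔτ = 1.2462 × 8.68 = 10.82 years.

10.82 years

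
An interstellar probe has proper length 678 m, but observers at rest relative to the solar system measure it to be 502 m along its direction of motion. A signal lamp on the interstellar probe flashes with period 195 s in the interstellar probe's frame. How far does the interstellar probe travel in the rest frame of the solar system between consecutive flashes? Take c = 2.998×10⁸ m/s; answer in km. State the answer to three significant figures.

From L = L₀/γ: γ = 678/502 = 1.3506.
β = √(1 − 1/γ²) = 0.67215. Lab-frame period = γτ = 1.3506×195 s = 263.37 s. Distance = βc × γτ = 0.67215 × 2.998×10⁸ m/s × 263.37 s = 5.3072×10^10 m = 5.31×10^7 km.

5.31×10^7 km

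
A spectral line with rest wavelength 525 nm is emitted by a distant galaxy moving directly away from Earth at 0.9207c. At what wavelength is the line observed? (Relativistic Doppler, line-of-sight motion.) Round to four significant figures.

2584 nm

Relativistic Doppler for wavelength: λ_obs = λ_src · √((1+β)/(1−β)).
With β = 0.9207: factor = √(1.9207/0.0793) = 4.9215.
λ_obs = 525 × 4.9215 = 2584 nm.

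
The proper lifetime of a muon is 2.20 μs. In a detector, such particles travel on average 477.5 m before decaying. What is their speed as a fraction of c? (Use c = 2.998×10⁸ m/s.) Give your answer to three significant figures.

Let x = d/(cτ) = 477.5 m / (2.998×10⁸ m/s × 2.200×10^-6 s) = 0.72397. Since d = βγcτ, x = βγ = β/√(1−β²).
Solving: β² = x²/(1+x²) = 0.524133/1.524133 = 0.343889, so β = 0.586.

0.586c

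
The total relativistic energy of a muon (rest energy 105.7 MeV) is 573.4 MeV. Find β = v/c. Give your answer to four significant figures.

0.9829

Total energy E = γmc² gives γ = 573.4/105.7 = 5.4248.
Hence β = √(1 − 1/γ²) = √(1 − 0.0339807) = √0.9660193 = 0.9829.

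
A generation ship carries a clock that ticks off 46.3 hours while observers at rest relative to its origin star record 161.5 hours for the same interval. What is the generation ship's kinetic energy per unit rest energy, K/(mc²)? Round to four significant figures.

2.488

From Δt = γΔτ: γ = 161.5/46.3 = 3.48812.
Since K = (γ−1)mc², K/(mc²) = 3.48812 − 1 = 2.488.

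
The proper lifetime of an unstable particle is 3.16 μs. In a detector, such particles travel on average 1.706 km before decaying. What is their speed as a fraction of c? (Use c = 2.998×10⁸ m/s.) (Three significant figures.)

0.874c

Let x = d/(cτ) = 1706 m / (2.998×10⁸ m/s × 3.160×10^-6 s) = 1.8008. Since d = βγcτ, x = βγ = β/√(1−β²).
Solving: β² = x²/(1+x²) = 3.24288/4.24288 = 0.764311, so β = 0.874.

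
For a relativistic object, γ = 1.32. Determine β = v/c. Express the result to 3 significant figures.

β = √(1 − 1/γ²) = √(1 − 1/1.7424) = √0.426079 = 0.653.

0.653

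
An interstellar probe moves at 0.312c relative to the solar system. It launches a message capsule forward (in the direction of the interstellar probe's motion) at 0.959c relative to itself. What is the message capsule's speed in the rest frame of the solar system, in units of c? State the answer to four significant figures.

Relativistic velocity addition: u = (u' + v)/(1 + u'v/c²), with u' = 0.959c and v = 0.312c.
Numerator: 0.959 + 0.312 = 1.271. Denominator: 1 + (0.959)(0.312) = 1.299208.
u = 1.271/1.299208 = 0.97829, so the speed is 0.9783c.

0.9783c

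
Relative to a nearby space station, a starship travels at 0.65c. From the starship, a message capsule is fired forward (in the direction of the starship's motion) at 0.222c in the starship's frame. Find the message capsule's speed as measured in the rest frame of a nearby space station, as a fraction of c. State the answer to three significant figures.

Relativistic velocity addition: u = (u' + v)/(1 + u'v/c²), with u' = 0.222c and v = 0.65c.
Numerator: 0.222 + 0.65 = 0.872. Denominator: 1 + (0.222)(0.65) = 1.1443.
u = 0.872/1.1443 = 0.76204, so the speed is 0.762c.

0.762c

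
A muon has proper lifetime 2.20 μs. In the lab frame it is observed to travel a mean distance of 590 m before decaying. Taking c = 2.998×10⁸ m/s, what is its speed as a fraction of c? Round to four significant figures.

d = βγcτ ⇒ βγ = d/(cτ) = 590.0 m / (659.56 m) = 0.89454.
β = (βγ)/√(1+(βγ)²) = 0.89454/√1.800202 = 0.6667.

0.6667c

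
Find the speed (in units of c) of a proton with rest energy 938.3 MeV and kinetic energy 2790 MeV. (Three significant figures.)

γ = 1 + K/(mc²) = 1 + 2790/938.3 = 3.9735.
β = √(1 − 1/γ²) = √(1 − 0.0633364) = √0.9366636 = 0.968.

0.968c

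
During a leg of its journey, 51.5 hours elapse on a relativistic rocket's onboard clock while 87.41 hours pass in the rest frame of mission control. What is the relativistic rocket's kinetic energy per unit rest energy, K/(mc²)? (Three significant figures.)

0.697

From Δt = γΔτ: γ = 87.41/51.5 = 1.69728.
Since K = (γ−1)mc², K/(mc²) = 1.69728 − 1 = 0.697.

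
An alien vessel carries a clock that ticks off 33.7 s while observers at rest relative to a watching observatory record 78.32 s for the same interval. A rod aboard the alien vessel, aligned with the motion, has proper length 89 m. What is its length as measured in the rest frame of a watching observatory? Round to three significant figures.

38.3 m

γ = Δt/Δτ = 78.32/33.7 = 2.32404.
L = L₀/γ = 89/2.32404 = 38.3 m.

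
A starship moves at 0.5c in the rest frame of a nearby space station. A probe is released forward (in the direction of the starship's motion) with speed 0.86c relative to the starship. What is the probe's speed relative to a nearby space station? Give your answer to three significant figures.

0.951c

Relativistic velocity addition: u = (u' + v)/(1 + u'v/c²), with u' = 0.86c and v = 0.5c.
Numerator: 0.86 + 0.5 = 1.36. Denominator: 1 + (0.86)(0.5) = 1.43.
u = 1.36/1.43 = 0.95105, so the speed is 0.951c.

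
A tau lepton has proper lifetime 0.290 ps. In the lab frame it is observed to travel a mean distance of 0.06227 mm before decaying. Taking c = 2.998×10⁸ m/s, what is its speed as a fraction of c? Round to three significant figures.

0.582c

d = βγcτ ⇒ βγ = d/(cτ) = 6.227×10^-5 m / (8.6942×10^-5 m) = 0.71622.
β = (βγ)/√(1+(βγ)²) = 0.71622/√1.512971 = 0.582.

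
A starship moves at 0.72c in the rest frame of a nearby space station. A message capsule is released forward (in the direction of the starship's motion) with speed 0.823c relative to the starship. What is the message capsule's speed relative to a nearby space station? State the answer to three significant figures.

Relativistic velocity addition: u = (u' + v)/(1 + u'v/c²), with u' = 0.823c and v = 0.72c.
Numerator: 0.823 + 0.72 = 1.543. Denominator: 1 + (0.823)(0.72) = 1.59256.
u = 1.543/1.59256 = 0.96888, so the speed is 0.969c.

0.969c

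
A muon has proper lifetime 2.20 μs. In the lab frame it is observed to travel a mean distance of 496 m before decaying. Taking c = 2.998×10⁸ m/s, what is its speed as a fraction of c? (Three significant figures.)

0.601c

Lab distance = (lab lifetime)·v = γτ·βc, so βγ = d/(cτ) = 496.0/(2.998×10⁸ × 2.200×10^-6) = 0.75202.
With βγ = 0.75202: γ² = 1 + (βγ)² = 1.565534, and β = (βγ)/γ = 0.75202/1.25121 = 0.601.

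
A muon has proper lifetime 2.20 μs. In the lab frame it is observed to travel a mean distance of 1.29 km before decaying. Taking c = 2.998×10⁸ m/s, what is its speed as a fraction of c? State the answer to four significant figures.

0.8904c

Let x = d/(cτ) = 1290 m / (2.998×10⁸ m/s × 2.200×10^-6 s) = 1.9558. Since d = βγcτ, x = βγ = β/√(1−β²).
Solving: β² = x²/(1+x²) = 3.82515/4.82515 = 0.792753, so β = 0.8904.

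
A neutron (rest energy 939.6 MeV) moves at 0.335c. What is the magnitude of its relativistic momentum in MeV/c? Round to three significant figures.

334 MeV/c

γ = 1/√(1 − β²) = 1/√(1 − 0.112225) = 1/√0.887775 = 1/0.942218 = 1.0613.
Momentum: p = γβ·mc = 1.0613 × 0.335 × 939.6 MeV/c = 334 MeV/c.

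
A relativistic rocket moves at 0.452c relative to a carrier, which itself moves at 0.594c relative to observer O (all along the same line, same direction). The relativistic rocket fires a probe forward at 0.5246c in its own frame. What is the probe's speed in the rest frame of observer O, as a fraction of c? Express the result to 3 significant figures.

0.942c

Compose velocities in two stages. Stage 1 (into S'): u₁ = (0.5246+0.452)/(1+0.5246×0.452) = 0.78941.
Stage 2 (into S): u = (0.78941+0.594)/(1+0.78941×0.594) = 0.94179, so the speed is 0.942c.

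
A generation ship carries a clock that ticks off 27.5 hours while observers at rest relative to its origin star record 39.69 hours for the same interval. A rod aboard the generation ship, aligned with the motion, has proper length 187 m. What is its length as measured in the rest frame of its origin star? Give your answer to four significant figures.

From Δt = γΔτ: γ = 39.69/27.5 = 1.44327.
L = L₀/γ = 187/1.44327 = 129.6 m.

129.6 m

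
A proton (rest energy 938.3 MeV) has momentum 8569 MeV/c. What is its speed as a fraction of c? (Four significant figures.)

0.9941c

pc/(mc²) = 8569/938.3 = 9.1325 = βγ = β/√(1−β²).
So β² = x²/(1 + x²) with x = 9.1325: x² = 83.4026, β² = 83.4026/84.4026 = 0.988152, β = 0.9941.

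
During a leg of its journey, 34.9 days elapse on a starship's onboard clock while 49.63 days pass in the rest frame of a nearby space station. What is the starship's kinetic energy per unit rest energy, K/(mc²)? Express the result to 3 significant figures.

γ = Δt/Δτ = 49.63/34.9 = 1.42206.
Since K = (γ−1)mc², K/(mc²) = 1.42206 − 1 = 0.422.

0.422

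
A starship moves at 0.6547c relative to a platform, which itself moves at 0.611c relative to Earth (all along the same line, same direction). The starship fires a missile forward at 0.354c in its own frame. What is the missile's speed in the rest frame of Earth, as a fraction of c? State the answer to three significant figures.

0.953c

Compose velocities in two stages. Stage 1 (into S'): u₁ = (0.354+0.6547)/(1+0.354×0.6547) = 0.81891.
Stage 2 (into S): u = (0.81891+0.611)/(1+0.81891×0.611) = 0.95305, so the speed is 0.953c.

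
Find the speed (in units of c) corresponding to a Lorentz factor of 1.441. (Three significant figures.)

β = √(1 − 1/γ²) = √(1 − 1/2.076481) = √0.518416 = 0.720.

0.720c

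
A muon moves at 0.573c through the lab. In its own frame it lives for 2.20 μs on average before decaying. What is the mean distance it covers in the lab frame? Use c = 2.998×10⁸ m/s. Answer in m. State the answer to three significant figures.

γ = 1/√(1 − β²) = 1/√(1 − 0.328329) = 1/√0.671671 = 1/0.819555 = 1.2202.
Lab-frame lifetime: Δt = γτ = 1.2202 × 2.20 μs = 2.6844 μs.
Distance: d = vΔt = 0.573 × 2.998×10⁸ m/s × 2.6844×10^-6 s = 461 m.

461 m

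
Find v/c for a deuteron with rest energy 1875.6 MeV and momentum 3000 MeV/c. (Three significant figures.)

0.848

pc/(mc²) = 3000/1875.6 = 1.5995 = βγ = β/√(1−β²).
So β² = x²/(1 + x²) with x = 1.5995: x² = 2.5584, β² = 2.5584/3.5584 = 0.718975, β = 0.848.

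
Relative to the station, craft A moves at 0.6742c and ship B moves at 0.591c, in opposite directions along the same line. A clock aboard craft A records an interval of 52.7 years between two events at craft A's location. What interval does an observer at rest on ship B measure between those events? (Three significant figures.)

124 years

Speed of craft A in ship B's frame: u = (v_A + v_B)/(1 + v_A v_B/c²) = (0.6742 + 0.591)/(1 + 0.6742×0.591) = 1.2652/1.3984522 = 0.90471; |u| = 0.90471c.
γ for this relative speed: γ = 1/√(1 − 0.8185) = 2.3473.
The clock on craft A records proper time, so ship B measures Δt = γΔτ = 2.3473 × 52.7 = 124 years.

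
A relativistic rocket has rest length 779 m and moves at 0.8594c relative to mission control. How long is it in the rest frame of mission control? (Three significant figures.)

With β = 0.8594, γ = 1/√(1 − 0.8594²) = 1/√0.26143164 = 1.9558.
Along the direction of motion the measured length is L₀/γ = 779/1.9558 = 398 m.

398 m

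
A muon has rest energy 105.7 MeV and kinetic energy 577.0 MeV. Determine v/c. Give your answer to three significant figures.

0.988

K = (γ−1)mc², so γ = 1 + 577.0/105.7 = 6.4588.
Then v/c = √(1 − γ⁻²) = √(1 − 0.0239716) = √0.9760284 = 0.988.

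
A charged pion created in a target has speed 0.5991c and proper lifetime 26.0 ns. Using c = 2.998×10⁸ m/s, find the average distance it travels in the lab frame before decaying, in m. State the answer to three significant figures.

With β = 0.5991, γ = 1/√(1 − 0.5991²) = 1/√0.64107919 = 1.2489.
Lab-frame lifetime: Δt = γτ = 1.2489 × 26.0 ns = 32.471 ns.
Distance: d = vΔt = 0.5991 × 2.998×10⁸ m/s × 3.2471×10^-8 s = 5.83 m.

5.83 m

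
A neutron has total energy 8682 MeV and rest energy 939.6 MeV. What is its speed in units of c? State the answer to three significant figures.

Total energy E = γmc² gives γ = 8682/939.6 = 9.2401.
Hence β = √(1 − 1/γ²) = √(1 − 0.0117124) = √0.9882876 = 0.994.

0.994c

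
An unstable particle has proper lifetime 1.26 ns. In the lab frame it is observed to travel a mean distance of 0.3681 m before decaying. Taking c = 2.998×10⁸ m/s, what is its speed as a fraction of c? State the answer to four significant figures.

Lab distance = (lab lifetime)·v = γτ·βc, so βγ = d/(cτ) = 0.3681/(2.998×10⁸ × 1.260×10^-9) = 0.97446.
With βγ = 0.97446: γ² = 1 + (βγ)² = 1.949572, and β = (βγ)/γ = 0.97446/1.39627 = 0.6979.

0.6979c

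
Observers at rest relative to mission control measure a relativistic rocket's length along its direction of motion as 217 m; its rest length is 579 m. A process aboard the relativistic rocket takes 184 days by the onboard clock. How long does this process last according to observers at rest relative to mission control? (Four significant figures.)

Length contraction gives γ = L₀/L = 579/217 = 2.6682.
Δt = γΔτ = 2.6682 × 184 = 490.9 days.

490.9 days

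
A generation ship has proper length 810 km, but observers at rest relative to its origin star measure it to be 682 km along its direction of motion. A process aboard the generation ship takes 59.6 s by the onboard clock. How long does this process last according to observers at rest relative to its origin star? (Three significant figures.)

Length contraction gives γ = L₀/L = 810/682 = 1.18768.
Δt = γΔτ = 1.18768 × 59.6 = 70.8 s.

70.8 s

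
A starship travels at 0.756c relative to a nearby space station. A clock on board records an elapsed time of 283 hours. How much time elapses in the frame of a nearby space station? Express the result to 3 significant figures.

γ = 1/√(1 − β²) = 1/√(1 − 0.571536) = 1/√0.428464 = 1/0.654572 = 1.5277.
The onboard clock measures proper time, so the interval in the rest frame of a nearby space station is dilated: Δt = γ·Δτ = 1.5277 × 283 hours = 432 hours.

432 hours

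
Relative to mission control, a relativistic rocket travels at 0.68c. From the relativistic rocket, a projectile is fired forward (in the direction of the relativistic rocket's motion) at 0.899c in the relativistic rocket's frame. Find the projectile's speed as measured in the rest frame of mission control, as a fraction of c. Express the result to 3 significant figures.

Relativistic velocity addition: u = (u' + v)/(1 + u'v/c²), with u' = 0.899c and v = 0.68c.
Numerator: 0.899 + 0.68 = 1.579. Denominator: 1 + (0.899)(0.68) = 1.61132.
u = 1.579/1.61132 = 0.97994, so the speed is 0.980c.

0.980c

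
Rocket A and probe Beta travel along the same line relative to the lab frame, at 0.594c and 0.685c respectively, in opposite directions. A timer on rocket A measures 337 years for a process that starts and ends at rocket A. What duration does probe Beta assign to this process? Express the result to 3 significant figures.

The velocity of rocket A relative to probe Beta is (0.594 + 0.685)c / (1 + 0.594×0.685) = 0.9091c; relative speed 0.9091c.
γ for this relative speed: γ = 1/√(1 − 0.826463) = 2.4005.
Rocket A's interval is proper; time dilation gives Δt_B = γΔτ = 2.4005 × 337 years = 809 years.

809 years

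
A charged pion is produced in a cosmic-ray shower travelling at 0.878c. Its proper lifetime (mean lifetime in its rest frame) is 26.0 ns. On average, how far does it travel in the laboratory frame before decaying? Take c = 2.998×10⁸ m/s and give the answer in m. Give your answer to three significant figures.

With β = 0.878, γ = 1/√(1 − 0.878²) = 1/√0.229116 = 2.0892.
Lab-frame lifetime: Δt = γτ = 2.0892 × 26.0 ns = 54.319 ns.
Distance: d = vΔt = 0.878 × 2.998×10⁸ m/s × 5.4319×10^-8 s = 14.3 m.

14.3 m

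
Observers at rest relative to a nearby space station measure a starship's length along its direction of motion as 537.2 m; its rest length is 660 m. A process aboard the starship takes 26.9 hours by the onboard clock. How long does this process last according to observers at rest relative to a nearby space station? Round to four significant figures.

33.05 hours

Length contraction gives γ = L₀/L = 660/537.2 = 1.22859.
Δt = γΔτ = 1.22859 × 26.9 = 33.05 hours.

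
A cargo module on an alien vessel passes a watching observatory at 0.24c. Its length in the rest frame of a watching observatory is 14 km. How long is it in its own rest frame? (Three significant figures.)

14.4 km

γ = 1/√(1 − β²) = 1/√(1 − 0.0576) = 1/√0.9424 = 1/0.970773 = 1.0301.
Proper length: L₀ = γ·L = 1.0301 × 14 = 14.4 km.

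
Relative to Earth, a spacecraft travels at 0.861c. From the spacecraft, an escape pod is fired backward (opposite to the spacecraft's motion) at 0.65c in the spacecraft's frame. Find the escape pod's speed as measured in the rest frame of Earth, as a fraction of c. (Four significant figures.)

0.4792c

In units of c, u = (u' + v)/(1 + u'v) with u' = −0.65 and v = 0.861.
Numerator: −0.65 + 0.861 = 0.211. Denominator: 1 + (−0.65)(0.861) = 0.44035.
u = 0.211/0.44035 = 0.47916, so the speed is 0.4792c.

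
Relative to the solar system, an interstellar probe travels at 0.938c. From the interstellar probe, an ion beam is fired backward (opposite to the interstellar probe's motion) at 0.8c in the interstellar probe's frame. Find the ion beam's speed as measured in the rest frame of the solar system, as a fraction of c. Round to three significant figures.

In units of c, u = (u' + v)/(1 + u'v) with u' = −0.8 and v = 0.938.
Numerator: −0.8 + 0.938 = 0.138. Denominator: 1 + (−0.8)(0.938) = 0.2496.
u = 0.138/0.2496 = 0.55288, so the speed is 0.553c.

0.553c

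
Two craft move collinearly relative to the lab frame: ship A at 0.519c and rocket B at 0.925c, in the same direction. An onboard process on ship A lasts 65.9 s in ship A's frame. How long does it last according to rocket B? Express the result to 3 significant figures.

Speed of ship A in rocket B's frame: u = (v_A − v_B)/(1 − v_A v_B/c²) = (0.519 − 0.925)/(1 − 0.519×0.925) = −0.406/0.519925 = −0.78088; |u| = 0.78088c.
At |u| = 0.78088c, γ = (1 − 0.609774)^(−1/2) = 1.6008.
The clock on ship A records proper time, so rocket B measures Δt = γΔτ = 1.6008 × 65.9 = 105 s.

105 s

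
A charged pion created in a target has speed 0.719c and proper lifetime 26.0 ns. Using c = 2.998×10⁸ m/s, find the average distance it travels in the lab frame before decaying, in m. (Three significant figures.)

8.06 m

γ = 1/√(1 − β²) = 1/√(1 − 0.516961) = 1/√0.483039 = 1/0.69501 = 1.4388.
Lab-frame lifetime: Δt = γτ = 1.4388 × 26.0 ns = 37.409 ns.
Distance: d = vΔt = 0.719 × 2.998×10⁸ m/s × 3.7409×10^-8 s = 8.06 m.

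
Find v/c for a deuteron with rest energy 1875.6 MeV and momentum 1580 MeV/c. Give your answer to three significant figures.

0.644

pc/(mc²) = 1580/1875.6 = 0.8424 = βγ = β/√(1−β²).
So β² = x²/(1 + x²) with x = 0.8424: x² = 0.709638, β² = 0.709638/1.709638 = 0.415081, β = 0.644.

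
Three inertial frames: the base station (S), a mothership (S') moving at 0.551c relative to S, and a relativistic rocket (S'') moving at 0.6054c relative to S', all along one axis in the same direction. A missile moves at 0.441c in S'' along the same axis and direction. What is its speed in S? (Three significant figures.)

0.946c

Compose velocities in two stages. Stage 1 (into S'): u₁ = (0.441+0.6054)/(1+0.441×0.6054) = 0.8259.
Stage 2 (into S): u = (0.8259+0.551)/(1+0.8259×0.551) = 0.94628, so the speed is 0.946c.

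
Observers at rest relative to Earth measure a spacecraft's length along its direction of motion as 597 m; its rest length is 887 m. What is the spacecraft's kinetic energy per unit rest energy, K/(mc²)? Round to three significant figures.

0.486

From L = L₀/γ: γ = 887/597 = 1.48576.
K/(mc²) = γ − 1 = 1.48576 − 1 = 0.486.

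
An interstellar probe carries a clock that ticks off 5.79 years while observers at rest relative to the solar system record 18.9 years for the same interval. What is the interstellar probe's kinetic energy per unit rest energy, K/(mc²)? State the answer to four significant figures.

From Δt = γΔτ: γ = 18.9/5.79 = 3.26425.
K/(mc²) = γ − 1 = 3.26425 − 1 = 2.264.

2.264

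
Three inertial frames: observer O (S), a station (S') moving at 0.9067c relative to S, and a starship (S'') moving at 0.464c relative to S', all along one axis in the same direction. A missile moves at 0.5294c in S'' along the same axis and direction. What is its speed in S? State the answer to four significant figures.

0.9890c

Compose velocities in two stages. Stage 1 (into S'): u₁ = (0.5294+0.464)/(1+0.5294×0.464) = 0.7975.
Stage 2 (into S): u = (0.7975+0.9067)/(1+0.7975×0.9067) = 0.98904, so the speed is 0.9890c.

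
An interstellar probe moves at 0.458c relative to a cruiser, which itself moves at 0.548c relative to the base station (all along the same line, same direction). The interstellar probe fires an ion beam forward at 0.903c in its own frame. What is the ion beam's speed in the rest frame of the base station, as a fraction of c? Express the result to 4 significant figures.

0.9890c

First combine the ion beam and interstellar probe (S''→S'): u₁ = (0.903 + 0.458)/(1 + 0.903×0.458) = 1.361/1.413574 = 0.96281.
Then combine with the cruiser (S'→S): u = (0.96281 + 0.548)/(1 + 0.96281×0.548) = 1.51081/1.52761988 = 0.989.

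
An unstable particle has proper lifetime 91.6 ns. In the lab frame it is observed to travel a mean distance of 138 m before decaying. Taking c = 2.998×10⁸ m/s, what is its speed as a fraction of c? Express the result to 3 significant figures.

d = βγcτ ⇒ βγ = d/(cτ) = 138.0 m / (27.46168 m) = 5.0252.
β = (βγ)/√(1+(βγ)²) = 5.0252/√26.2526 = 0.981.

0.981c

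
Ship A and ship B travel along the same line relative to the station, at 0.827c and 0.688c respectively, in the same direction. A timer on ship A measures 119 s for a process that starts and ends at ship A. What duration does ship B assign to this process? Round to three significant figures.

126 s

Speed of ship A in ship B's frame: u = (v_A − v_B)/(1 − v_A v_B/c²) = (0.827 − 0.688)/(1 − 0.827×0.688) = 0.139/0.431024 = 0.32249; |u| = 0.32249c.
γ for this relative speed: γ = 1/√(1 − 0.104) = 1.0564.
Ship A's interval is proper; time dilation gives Δt_B = γΔτ = 1.0564 × 119 s = 126 s.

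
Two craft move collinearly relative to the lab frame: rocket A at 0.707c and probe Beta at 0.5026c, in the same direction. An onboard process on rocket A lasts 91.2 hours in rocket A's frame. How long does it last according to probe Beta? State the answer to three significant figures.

Speed of rocket A in probe Beta's frame: u = (v_A − v_B)/(1 − v_A v_B/c²) = (0.707 − 0.5026)/(1 − 0.707×0.5026) = 0.2044/0.6446618 = 0.31707; |u| = 0.31707c.
γ for this relative speed: γ = 1/√(1 − 0.100533) = 1.0544.
Rocket A's interval is proper; time dilation gives Δt_B = γΔτ = 1.0544 × 91.2 hours = 96.2 hours.

96.2 hours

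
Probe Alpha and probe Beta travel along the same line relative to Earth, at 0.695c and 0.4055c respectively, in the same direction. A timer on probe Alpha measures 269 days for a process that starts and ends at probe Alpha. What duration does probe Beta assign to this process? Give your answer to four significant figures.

293.9 days

Speed of probe Alpha in probe Beta's frame: u = (v_A − v_B)/(1 − v_A v_B/c²) = (0.695 − 0.4055)/(1 − 0.695×0.4055) = 0.2895/0.7181775 = 0.4031; |u| = 0.4031c.
At |u| = 0.4031c, γ = (1 − 0.16249)^(−1/2) = 1.0927.
The clock on probe Alpha records proper time, so probe Beta measures Δt = γΔτ = 1.0927 × 269 = 293.9 days.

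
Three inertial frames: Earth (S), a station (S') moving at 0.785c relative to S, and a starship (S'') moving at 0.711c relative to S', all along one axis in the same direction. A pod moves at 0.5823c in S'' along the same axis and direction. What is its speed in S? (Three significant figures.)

0.989c

First combine the pod and starship (S''→S'): u₁ = (0.5823 + 0.711)/(1 + 0.5823×0.711) = 1.2933/1.4140153 = 0.91463.
Then combine with the station (S'→S): u = (0.91463 + 0.785)/(1 + 0.91463×0.785) = 1.69963/1.71798455 = 0.98932.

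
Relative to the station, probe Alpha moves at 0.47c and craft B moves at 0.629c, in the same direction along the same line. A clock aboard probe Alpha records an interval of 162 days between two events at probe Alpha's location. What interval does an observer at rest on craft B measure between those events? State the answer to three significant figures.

The velocity of probe Alpha relative to craft B is (0.47 − 0.629)c / (1 − 0.47×0.629) = −0.22573c; relative speed 0.22573c.
γ for this relative speed: γ = 1/√(1 − 0.050954) = 1.0265.
The clock on probe Alpha records proper time, so craft B measures Δt = γΔτ = 1.0265 × 162 = 166 days.

166 days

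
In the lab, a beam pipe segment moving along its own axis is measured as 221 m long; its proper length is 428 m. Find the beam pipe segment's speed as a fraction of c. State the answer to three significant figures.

0.856c

Length contraction gives γ = L₀/L = 428/221 = 1.9367.
β = √(1 − 1/γ²) = √0.733391 = 0.856.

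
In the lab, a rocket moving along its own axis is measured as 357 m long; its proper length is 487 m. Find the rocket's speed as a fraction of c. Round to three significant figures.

Length contraction gives γ = L₀/L = 487/357 = 1.3641.
β = √(1 − 1/γ²) = √0.462588 = 0.680.

0.680c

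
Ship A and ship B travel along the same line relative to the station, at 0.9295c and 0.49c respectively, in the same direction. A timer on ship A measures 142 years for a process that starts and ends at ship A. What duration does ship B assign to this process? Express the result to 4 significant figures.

240.5 years

The velocity of ship A relative to ship B is (0.9295 − 0.49)c / (1 − 0.9295×0.49) = 0.8071c; relative speed 0.8071c.
At |u| = 0.8071c, γ = (1 − 0.65141)^(−1/2) = 1.6937.
Ship A's interval is proper; time dilation gives Δt_B = γΔτ = 1.6937 × 142 years = 240.5 years.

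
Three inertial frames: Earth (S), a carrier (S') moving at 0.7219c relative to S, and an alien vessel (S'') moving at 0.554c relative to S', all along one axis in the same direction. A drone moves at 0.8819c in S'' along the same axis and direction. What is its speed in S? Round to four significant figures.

First combine the drone and alien vessel (S''→S'): u₁ = (0.8819 + 0.554)/(1 + 0.8819×0.554) = 1.4359/1.4885726 = 0.96462.
Then combine with the carrier (S'→S): u = (0.96462 + 0.7219)/(1 + 0.96462×0.7219) = 1.68652/1.696359178 = 0.9942.

0.9942c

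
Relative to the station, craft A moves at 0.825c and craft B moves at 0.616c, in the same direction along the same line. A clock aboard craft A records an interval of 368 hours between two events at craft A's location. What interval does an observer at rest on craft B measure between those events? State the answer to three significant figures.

407 hours

Transform craft A's velocity into craft B's frame: (0.825 − 0.616)/(1 − 0.825·0.616) = 0.209/0.4918, so the relative speed is 0.42497c.
At |u| = 0.42497c, γ = (1 − 0.1806)^(−1/2) = 1.1047.
The clock on craft A records proper time, so craft B measures Δt = γΔτ = 1.1047 × 368 = 407 hours.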